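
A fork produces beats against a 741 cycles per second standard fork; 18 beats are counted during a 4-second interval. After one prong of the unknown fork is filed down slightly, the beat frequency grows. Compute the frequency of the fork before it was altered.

Beat frequency = 18/4 = 4.5 Hz.
|f − 741| = 4.5, so the fork was at either 736.5 Hz or 745.5 Hz.
Filing a prong removes mass and raises the fork's frequency; the adjustment raises the fork's frequency.
The beat rate rose, so the adjustment moved the fork further from 741 Hz — it was already above the reference.

745.5 Hz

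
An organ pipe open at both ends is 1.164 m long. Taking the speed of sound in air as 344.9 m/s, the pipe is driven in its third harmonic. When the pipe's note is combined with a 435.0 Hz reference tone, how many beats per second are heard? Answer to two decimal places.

Open pipe: f_n = n·v/(2L) = 3·344.9/(2·1.164) = 444.4588 Hz.
f_beat = |444.4588 − 435.0| = 9.46 Hz.

9.46 Hz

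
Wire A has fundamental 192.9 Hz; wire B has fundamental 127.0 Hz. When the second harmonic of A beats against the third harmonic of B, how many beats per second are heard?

4.8 Hz

Second harmonic of the first: 2·192.9 = 385.8 Hz.
Third harmonic of the second: 3·127.0 = 381.0 Hz.
f_beat = |385.8 − 381.0| = 4.8 Hz.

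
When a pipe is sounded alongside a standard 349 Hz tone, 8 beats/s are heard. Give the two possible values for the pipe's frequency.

|f − 349| = 8, so f = 349 ± 8.

341 Hz or 357 Hz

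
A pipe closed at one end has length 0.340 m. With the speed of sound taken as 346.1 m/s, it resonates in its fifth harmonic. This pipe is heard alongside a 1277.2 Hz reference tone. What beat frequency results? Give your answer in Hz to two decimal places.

4.77 Hz

Closed pipe (odd harmonics): f_n = n·v/(4L) = 5·346.1/(4·0.340) = 1272.4265 Hz.
f_beat = |1272.4265 − 1277.2| = 4.77 Hz.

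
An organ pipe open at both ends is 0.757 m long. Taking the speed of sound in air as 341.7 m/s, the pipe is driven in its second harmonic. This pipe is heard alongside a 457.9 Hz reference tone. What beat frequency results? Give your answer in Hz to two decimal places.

6.51 Hz

Open pipe: f_n = n·v/(2L) = 2·341.7/(2·0.757) = 451.3871 Hz.
f_beat = |451.3871 − 457.9| = 6.51 Hz.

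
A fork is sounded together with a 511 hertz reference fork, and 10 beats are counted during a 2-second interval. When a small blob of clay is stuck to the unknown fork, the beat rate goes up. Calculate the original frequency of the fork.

Beat frequency = 10/2 = 5 Hz.
|f − 511| = 5, so the fork was at either 506 Hz or 516 Hz.
Adding mass to a fork lowers its frequency; the adjustment lowers the fork's frequency.
The beat rate rose, so the adjustment moved the fork further from 511 Hz — it was already below the reference.

506 Hz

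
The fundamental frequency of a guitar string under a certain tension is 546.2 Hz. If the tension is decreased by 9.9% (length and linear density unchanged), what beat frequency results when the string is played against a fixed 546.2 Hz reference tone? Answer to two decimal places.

For a string, f ∝ √T, so the new frequency is 546.2·√0.901 = 518.4586 Hz.
f_beat = |518.4586 − 546.2| = 27.74 Hz.

27.74 Hz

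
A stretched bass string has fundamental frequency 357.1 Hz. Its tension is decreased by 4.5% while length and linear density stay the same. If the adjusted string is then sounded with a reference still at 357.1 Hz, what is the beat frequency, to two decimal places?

8.13 Hz

For a string, f ∝ √T, so the new frequency is 357.1·√0.955 = 348.9728 Hz.
f_beat = |348.9728 − 357.1| = 8.13 Hz.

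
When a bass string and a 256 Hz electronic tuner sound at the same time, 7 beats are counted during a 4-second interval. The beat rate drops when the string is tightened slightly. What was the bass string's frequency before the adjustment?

254.25 Hz

Beat frequency = 7/4 = 1.75 Hz.
|f − 256| = 1.75, so the bass string was at either 254.25 Hz or 257.75 Hz.
Increasing tension raises a string's frequency; the adjustment raises the bass string's frequency.
The beat rate fell, so the adjustment moved the bass string toward 256 Hz — it must have started below the reference.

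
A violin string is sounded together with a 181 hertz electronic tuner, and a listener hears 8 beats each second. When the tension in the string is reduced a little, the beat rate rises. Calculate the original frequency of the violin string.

|f − 181| = 8, so the violin string was at either 173 Hz or 189 Hz.
Lower tension means lower frequency; the adjustment lowers the violin string's frequency.
The beat rate rose, so the adjustment moved the violin string further from 181 Hz — it was already below the reference.

173 Hz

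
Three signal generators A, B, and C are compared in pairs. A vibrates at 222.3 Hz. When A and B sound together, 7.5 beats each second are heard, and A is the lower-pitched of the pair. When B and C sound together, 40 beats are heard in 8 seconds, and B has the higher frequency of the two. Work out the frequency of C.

224.8 Hz

B is above A, so f_B = 222.3 + 7.5 = 229.8 Hz.
B–C: Beat frequency = 40/8 = 5 Hz.
C is below B, so f_C = 229.8 − 5 = 224.8 Hz.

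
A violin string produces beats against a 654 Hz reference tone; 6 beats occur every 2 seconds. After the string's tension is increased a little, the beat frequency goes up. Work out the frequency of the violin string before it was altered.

657 Hz

Beat frequency = 6/2 = 3 Hz.
|f − 654| = 3, so the violin string was at either 651 Hz or 657 Hz.
Higher tension means higher frequency; the adjustment raises the violin string's frequency.
The beat rate rose, so the adjustment moved the violin string further from 654 Hz — it was already above the reference.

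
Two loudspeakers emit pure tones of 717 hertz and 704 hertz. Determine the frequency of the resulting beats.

13 Hz

The beat frequency equals the magnitude of the frequency difference.
|717 − 704| = 13 Hz.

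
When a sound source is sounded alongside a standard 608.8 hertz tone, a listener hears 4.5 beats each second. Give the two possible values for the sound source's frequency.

|f − 608.8| = 4.5, so f = 608.8 ± 4.5.

604.3 Hz or 613.3 Hz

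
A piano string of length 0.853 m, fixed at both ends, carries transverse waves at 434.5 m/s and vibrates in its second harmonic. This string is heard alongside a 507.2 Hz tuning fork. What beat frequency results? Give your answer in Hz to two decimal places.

For a string fixed at both ends, f_n = n·v/(2L) = 2·434.5/(2·0.853) = 509.3787 Hz.
f_beat = |509.3787 − 507.2| = 2.18 Hz.

2.18 Hz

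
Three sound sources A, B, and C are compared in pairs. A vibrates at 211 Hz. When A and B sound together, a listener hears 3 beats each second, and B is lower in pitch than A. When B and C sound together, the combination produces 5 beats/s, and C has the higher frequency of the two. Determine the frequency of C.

213 Hz

B is below A, so f_B = 211 − 3 = 208 Hz.
C is above B, so f_C = 208 + 5 = 213 Hz.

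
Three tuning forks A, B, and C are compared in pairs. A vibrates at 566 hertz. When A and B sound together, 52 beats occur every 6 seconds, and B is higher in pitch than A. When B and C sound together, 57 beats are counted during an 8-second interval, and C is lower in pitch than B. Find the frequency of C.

A–B: Beat frequency = 52/6 = 8.6667 Hz.
B is above A, so f_B = 566 + 8.6667 = 574.6667 Hz.
B–C: Beat frequency = 57/8 = 7.125 Hz.
C is below B, so f_C = 574.6667 − 7.125 = 567.5417 Hz.

567.5417 Hz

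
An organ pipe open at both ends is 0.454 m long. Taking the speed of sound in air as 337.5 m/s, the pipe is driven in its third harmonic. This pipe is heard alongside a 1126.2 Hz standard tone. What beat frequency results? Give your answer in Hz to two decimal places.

Open pipe: f_n = n·v/(2L) = 3·337.5/(2·0.454) = 1115.0881 Hz.
f_beat = |1115.0881 − 1126.2| = 11.11 Hz.

11.11 Hz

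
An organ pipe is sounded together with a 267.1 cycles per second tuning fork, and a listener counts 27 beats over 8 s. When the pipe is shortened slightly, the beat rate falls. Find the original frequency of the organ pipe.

263.725 Hz

Beat frequency = 27/8 = 3.375 Hz.
|f − 267.1| = 3.375, so the organ pipe was at either 263.725 Hz or 270.475 Hz.
A shorter pipe has a higher fundamental; the adjustment raises the organ pipe's frequency.
The beat rate fell, so the adjustment moved the organ pipe toward 267.1 Hz — it must have started below the reference.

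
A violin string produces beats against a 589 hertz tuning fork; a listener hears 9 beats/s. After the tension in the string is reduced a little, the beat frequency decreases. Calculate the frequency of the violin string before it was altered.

|f − 589| = 9, so the violin string was at either 580 Hz or 598 Hz.
Lower tension means lower frequency; the adjustment lowers the violin string's frequency.
The beat rate fell, so the adjustment moved the violin string toward 589 Hz — it must have started above the reference.

598 Hz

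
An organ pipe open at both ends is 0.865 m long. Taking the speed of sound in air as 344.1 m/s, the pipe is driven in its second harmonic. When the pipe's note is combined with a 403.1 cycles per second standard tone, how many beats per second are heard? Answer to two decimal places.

5.30 Hz

Open pipe: f_n = n·v/(2L) = 2·344.1/(2·0.865) = 397.8035 Hz.
f_beat = |397.8035 − 403.1| = 5.30 Hz.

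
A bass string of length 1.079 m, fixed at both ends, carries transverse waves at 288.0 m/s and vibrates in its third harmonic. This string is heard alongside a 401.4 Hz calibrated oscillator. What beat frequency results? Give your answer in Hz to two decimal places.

For a string fixed at both ends, f_n = n·v/(2L) = 3·288.0/(2·1.079) = 400.3707 Hz.
f_beat = |400.3707 − 401.4| = 1.03 Hz.

1.03 Hz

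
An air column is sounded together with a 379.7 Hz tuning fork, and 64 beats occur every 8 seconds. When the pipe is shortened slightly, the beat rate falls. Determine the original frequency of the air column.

371.7 Hz

Beat frequency = 64/8 = 8 Hz.
|f − 379.7| = 8, so the air column was at either 371.7 Hz or 387.7 Hz.
A shorter pipe has a higher fundamental; the adjustment raises the air column's frequency.
The beat rate fell, so the adjustment moved the air column toward 379.7 Hz — it must have started below the reference.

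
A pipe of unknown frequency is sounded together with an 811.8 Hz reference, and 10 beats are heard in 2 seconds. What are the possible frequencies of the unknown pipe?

Beat frequency = 10/2 = 5 Hz.
|f − 811.8| = 5, so f = 811.8 ± 5.

806.8 Hz or 816.8 Hz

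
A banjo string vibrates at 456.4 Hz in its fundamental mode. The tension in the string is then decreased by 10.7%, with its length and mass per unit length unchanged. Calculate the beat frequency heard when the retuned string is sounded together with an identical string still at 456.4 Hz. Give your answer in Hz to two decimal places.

25.11 Hz

For a string, f ∝ √T, so the new frequency is 456.4·√0.893 = 431.2920 Hz.
f_beat = |431.2920 − 456.4| = 25.11 Hz.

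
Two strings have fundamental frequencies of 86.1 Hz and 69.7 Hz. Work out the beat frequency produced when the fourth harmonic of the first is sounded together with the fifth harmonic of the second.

4.1 Hz

Fourth harmonic of the first: 4·86.1 = 344.4 Hz.
Fifth harmonic of the second: 5·69.7 = 348.5 Hz.
f_beat = |344.4 − 348.5| = 4.1 Hz.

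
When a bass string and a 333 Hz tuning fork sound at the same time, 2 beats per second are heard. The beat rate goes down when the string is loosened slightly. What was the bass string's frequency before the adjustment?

|f − 333| = 2, so the bass string was at either 331 Hz or 335 Hz.
Reducing tension lowers a string's frequency; the adjustment lowers the bass string's frequency.
The beat rate fell, so the adjustment moved the bass string toward 333 Hz — it must have started above the reference.

335 Hz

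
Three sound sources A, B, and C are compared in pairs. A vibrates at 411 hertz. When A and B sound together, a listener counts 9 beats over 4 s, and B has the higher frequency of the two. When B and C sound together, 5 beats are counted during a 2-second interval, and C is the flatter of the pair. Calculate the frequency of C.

410.75 Hz

A–B: Beat frequency = 9/4 = 2.25 Hz.
B is above A, so f_B = 411 + 2.25 = 413.25 Hz.
B–C: Beat frequency = 5/2 = 2.5 Hz.
C is below B, so f_C = 413.25 − 2.5 = 410.75 Hz.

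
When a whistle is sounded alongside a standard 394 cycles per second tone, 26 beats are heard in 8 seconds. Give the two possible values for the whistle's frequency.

390.75 Hz or 397.25 Hz

Beat frequency = 26/8 = 3.25 Hz.
|f − 394| = 3.25, so f = 394 ± 3.25.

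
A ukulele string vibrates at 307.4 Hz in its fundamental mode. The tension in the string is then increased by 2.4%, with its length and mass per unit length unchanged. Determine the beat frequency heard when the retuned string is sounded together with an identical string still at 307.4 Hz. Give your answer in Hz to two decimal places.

For a string, f ∝ √T, so the new frequency is 307.4·√1.024 = 311.0669 Hz.
f_beat = |311.0669 − 307.4| = 3.67 Hz.

3.67 Hz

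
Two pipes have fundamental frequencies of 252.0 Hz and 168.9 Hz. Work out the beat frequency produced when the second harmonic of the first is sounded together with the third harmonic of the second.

Second harmonic of the first: 2·252.0 = 504.0 Hz.
Third harmonic of the second: 3·168.9 = 506.7 Hz.
f_beat = |504.0 − 506.7| = 2.7 Hz.

2.7 Hz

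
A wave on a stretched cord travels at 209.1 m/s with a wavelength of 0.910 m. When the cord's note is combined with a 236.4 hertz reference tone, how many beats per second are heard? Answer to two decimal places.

Source frequency f = v/λ = 209.1/0.910 = 229.7802 Hz.
f_beat = |229.7802 − 236.4| = 6.62 Hz.

6.62 Hz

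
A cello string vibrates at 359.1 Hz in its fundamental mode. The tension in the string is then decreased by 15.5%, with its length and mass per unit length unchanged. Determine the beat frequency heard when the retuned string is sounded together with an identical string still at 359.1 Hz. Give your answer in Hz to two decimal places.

For a string, f ∝ √T, so the new frequency is 359.1·√0.845 = 330.0987 Hz.
f_beat = |330.0987 − 359.1| = 29.00 Hz.

29.00 Hz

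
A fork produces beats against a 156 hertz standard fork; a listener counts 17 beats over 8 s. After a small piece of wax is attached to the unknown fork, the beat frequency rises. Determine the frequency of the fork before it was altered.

Beat frequency = 17/8 = 2.125 Hz.
|f − 156| = 2.125, so the fork was at either 153.875 Hz or 158.125 Hz.
Loading a fork with wax lowers its frequency; the adjustment lowers the fork's frequency.
The beat rate rose, so the adjustment moved the fork further from 156 Hz — it was already below the reference.

153.875 Hz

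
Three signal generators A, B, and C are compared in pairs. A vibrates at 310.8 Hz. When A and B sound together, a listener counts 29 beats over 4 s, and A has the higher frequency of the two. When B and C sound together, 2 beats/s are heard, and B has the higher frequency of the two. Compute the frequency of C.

A–B: Beat frequency = 29/4 = 7.25 Hz.
B is below A, so f_B = 310.8 − 7.25 = 303.55 Hz.
C is below B, so f_C = 303.55 − 2 = 301.55 Hz.

301.55 Hz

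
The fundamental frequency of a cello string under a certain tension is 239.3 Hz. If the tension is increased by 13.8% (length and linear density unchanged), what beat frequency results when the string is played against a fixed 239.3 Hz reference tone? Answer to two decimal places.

For a string, f ∝ √T, so the new frequency is 239.3·√1.138 = 255.2783 Hz.
f_beat = |255.2783 − 239.3| = 15.98 Hz.

15.98 Hz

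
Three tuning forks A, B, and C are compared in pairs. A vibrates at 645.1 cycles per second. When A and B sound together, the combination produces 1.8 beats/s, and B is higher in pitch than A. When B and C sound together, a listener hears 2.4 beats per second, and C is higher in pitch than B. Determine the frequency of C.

B is above A, so f_B = 645.1 + 1.8 = 646.9 Hz.
C is above B, so f_C = 646.9 + 2.4 = 649.3 Hz.

649.3 Hz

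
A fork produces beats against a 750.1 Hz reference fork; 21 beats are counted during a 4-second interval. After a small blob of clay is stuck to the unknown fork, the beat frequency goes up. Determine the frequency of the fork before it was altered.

Beat frequency = 21/4 = 5.25 Hz.
|f − 750.1| = 5.25, so the fork was at either 744.85 Hz or 755.35 Hz.
Adding mass to a fork lowers its frequency; the adjustment lowers the fork's frequency.
The beat rate rose, so the adjustment moved the fork further from 750.1 Hz — it was already below the reference.

744.85 Hz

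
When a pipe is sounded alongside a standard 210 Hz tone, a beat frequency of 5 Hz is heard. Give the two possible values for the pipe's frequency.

|f − 210| = 5, so f = 210 ± 5.

205 Hz or 215 Hz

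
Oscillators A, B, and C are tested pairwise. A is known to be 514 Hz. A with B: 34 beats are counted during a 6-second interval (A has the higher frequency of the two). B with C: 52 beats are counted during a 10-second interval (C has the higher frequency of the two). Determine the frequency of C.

513.5333 Hz

A–B: Beat frequency = 34/6 = 5.6667 Hz.
B is below A, so f_B = 514 − 5.6667 = 508.3333 Hz.
B–C: Beat frequency = 52/10 = 5.2 Hz.
C is above B, so f_C = 508.3333 + 5.2 = 513.5333 Hz.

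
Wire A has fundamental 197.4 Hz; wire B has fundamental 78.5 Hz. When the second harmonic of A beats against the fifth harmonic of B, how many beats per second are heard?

2.3 Hz

Second harmonic of the first: 2·197.4 = 394.8 Hz.
Fifth harmonic of the second: 5·78.5 = 392.5 Hz.
f_beat = |394.8 − 392.5| = 2.3 Hz.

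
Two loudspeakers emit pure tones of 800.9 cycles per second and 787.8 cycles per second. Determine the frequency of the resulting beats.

13.1 Hz

The beat frequency equals the magnitude of the frequency difference.
|800.9 − 787.8| = 13.1 Hz.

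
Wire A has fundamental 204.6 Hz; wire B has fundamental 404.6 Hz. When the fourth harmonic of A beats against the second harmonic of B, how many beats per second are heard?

9.2 Hz

Fourth harmonic of the first: 4·204.6 = 818.4 Hz.
Second harmonic of the second: 2·404.6 = 809.2 Hz.
f_beat = |818.4 − 809.2| = 9.2 Hz.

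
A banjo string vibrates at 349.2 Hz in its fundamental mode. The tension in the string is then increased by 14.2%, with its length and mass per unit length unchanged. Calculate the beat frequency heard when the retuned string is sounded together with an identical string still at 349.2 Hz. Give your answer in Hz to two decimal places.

23.97 Hz

For a string, f ∝ √T, so the new frequency is 349.2·√1.142 = 373.1705 Hz.
f_beat = |373.1705 − 349.2| = 23.97 Hz.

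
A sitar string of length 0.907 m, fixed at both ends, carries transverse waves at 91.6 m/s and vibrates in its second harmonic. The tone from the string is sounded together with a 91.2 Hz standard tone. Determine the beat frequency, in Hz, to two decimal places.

9.79 Hz

For a string fixed at both ends, f_n = n·v/(2L) = 2·91.6/(2·0.907) = 100.9923 Hz.
f_beat = |100.9923 − 91.2| = 9.79 Hz.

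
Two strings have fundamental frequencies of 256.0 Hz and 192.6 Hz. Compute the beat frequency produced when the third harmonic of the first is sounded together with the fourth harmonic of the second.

2.4 Hz

Third harmonic of the first: 3·256.0 = 768.0 Hz.
Fourth harmonic of the second: 4·192.6 = 770.4 Hz.
f_beat = |768.0 − 770.4| = 2.4 Hz.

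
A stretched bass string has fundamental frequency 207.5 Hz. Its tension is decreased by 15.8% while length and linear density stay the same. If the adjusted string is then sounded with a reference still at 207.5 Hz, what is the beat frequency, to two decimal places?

For a string, f ∝ √T, so the new frequency is 207.5·√0.842 = 190.4032 Hz.
f_beat = |190.4032 − 207.5| = 17.10 Hz.

17.10 Hz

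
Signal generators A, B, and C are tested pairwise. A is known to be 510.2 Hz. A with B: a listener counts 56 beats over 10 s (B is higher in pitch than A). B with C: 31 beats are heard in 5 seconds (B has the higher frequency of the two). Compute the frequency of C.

509.6 Hz

A–B: Beat frequency = 56/10 = 5.6 Hz.
B is above A, so f_B = 510.2 + 5.6 = 515.8 Hz.
B–C: Beat frequency = 31/5 = 6.2 Hz.
C is below B, so f_C = 515.8 − 6.2 = 509.6 Hz.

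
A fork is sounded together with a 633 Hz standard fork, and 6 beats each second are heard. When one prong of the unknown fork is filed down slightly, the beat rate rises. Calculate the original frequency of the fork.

|f − 633| = 6, so the fork was at either 627 Hz or 639 Hz.
Filing a prong removes mass and raises the fork's frequency; the adjustment raises the fork's frequency.
The beat rate rose, so the adjustment moved the fork further from 633 Hz — it was already above the reference.

639 Hz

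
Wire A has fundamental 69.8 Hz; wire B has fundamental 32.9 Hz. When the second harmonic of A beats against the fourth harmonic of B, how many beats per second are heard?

Second harmonic of the first: 2·69.8 = 139.6 Hz.
Fourth harmonic of the second: 4·32.9 = 131.6 Hz.
f_beat = |139.6 − 131.6| = 8.0 Hz.

8.0 Hz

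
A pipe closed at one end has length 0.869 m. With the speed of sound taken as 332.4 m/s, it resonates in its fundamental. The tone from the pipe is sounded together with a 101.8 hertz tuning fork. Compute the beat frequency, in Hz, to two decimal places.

Closed pipe (odd harmonics): f_n = n·v/(4L) = 1·332.4/(4·0.869) = 95.6272 Hz.
f_beat = |95.6272 − 101.8| = 6.17 Hz.

6.17 Hz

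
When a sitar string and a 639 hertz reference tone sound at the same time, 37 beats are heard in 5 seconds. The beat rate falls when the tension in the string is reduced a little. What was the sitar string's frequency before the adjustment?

Beat frequency = 37/5 = 7.4 Hz.
|f − 639| = 7.4, so the sitar string was at either 631.6 Hz or 646.4 Hz.
Lower tension means lower frequency; the adjustment lowers the sitar string's frequency.
The beat rate fell, so the adjustment moved the sitar string toward 639 Hz — it must have started above the reference.

646.4 Hz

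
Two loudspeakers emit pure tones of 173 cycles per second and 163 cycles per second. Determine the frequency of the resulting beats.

f_beat = |f₁ − f₂|.
|173 − 163| = 10 Hz.

10 Hz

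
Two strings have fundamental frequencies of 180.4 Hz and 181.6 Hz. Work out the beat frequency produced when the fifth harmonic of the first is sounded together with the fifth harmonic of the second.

Fifth harmonic of the first: 5·180.4 = 902.0 Hz.
Fifth harmonic of the second: 5·181.6 = 908.0 Hz.
f_beat = |902.0 − 908.0| = 6.0 Hz.

6.0 Hz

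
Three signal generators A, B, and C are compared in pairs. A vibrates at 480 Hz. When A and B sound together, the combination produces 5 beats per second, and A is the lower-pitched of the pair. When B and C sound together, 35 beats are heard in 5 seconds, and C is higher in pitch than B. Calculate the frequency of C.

B is above A, so f_B = 480 + 5 = 485 Hz.
B–C: Beat frequency = 35/5 = 7 Hz.
C is above B, so f_C = 485 + 7 = 492 Hz.

492 Hz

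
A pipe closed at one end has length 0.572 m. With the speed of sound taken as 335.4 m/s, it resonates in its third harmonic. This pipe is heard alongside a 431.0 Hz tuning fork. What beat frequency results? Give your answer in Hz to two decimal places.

Closed pipe (odd harmonics): f_n = n·v/(4L) = 3·335.4/(4·0.572) = 439.7727 Hz.
f_beat = |439.7727 − 431.0| = 8.77 Hz.

8.77 Hz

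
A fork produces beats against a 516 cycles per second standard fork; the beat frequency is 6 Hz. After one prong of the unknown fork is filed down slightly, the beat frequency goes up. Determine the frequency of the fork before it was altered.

522 Hz

|f − 516| = 6, so the fork was at either 510 Hz or 522 Hz.
Filing a prong removes mass and raises the fork's frequency; the adjustment raises the fork's frequency.
The beat rate rose, so the adjustment moved the fork further from 516 Hz — it was already above the reference.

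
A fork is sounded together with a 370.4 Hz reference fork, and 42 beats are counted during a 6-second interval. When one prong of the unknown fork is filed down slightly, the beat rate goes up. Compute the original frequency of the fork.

Beat frequency = 42/6 = 7 Hz.
|f − 370.4| = 7, so the fork was at either 363.4 Hz or 377.4 Hz.
Filing a prong removes mass and raises the fork's frequency; the adjustment raises the fork's frequency.
The beat rate rose, so the adjustment moved the fork further from 370.4 Hz — it was already above the reference.

377.4 Hz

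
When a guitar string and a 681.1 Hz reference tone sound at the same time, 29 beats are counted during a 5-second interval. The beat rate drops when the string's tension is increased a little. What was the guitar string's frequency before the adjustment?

675.3 Hz

Beat frequency = 29/5 = 5.8 Hz.
|f − 681.1| = 5.8, so the guitar string was at either 675.3 Hz or 686.9 Hz.
Higher tension means higher frequency; the adjustment raises the guitar string's frequency.
The beat rate fell, so the adjustment moved the guitar string toward 681.1 Hz — it must have started below the reference.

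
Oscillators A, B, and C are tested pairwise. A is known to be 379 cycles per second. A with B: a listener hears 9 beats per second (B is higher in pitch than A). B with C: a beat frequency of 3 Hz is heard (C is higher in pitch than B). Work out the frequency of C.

B is above A, so f_B = 379 + 9 = 388 Hz.
C is above B, so f_C = 388 + 3 = 391 Hz.

391 Hz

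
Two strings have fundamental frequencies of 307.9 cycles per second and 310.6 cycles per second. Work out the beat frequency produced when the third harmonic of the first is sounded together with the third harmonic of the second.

8.1 Hz

Third harmonic of the first: 3·307.9 = 923.7 Hz.
Third harmonic of the second: 3·310.6 = 931.8 Hz.
f_beat = |923.7 − 931.8| = 8.1 Hz.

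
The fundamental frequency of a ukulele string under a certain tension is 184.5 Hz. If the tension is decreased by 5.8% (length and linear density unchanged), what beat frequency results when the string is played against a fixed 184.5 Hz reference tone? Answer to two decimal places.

5.43 Hz

For a string, f ∝ √T, so the new frequency is 184.5·√0.942 = 179.0696 Hz.
f_beat = |179.0696 − 184.5| = 5.43 Hz.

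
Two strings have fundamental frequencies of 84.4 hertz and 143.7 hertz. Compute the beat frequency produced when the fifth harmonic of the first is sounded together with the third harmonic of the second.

Fifth harmonic of the first: 5·84.4 = 422.0 Hz.
Third harmonic of the second: 3·143.7 = 431.1 Hz.
f_beat = |422.0 − 431.1| = 9.1 Hz.

9.1 Hz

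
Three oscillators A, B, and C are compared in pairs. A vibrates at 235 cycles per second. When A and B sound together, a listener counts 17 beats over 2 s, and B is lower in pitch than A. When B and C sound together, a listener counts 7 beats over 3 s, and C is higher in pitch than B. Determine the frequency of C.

228.8333 Hz

A–B: Beat frequency = 17/2 = 8.5 Hz.
B is below A, so f_B = 235 − 8.5 = 226.5 Hz.
B–C: Beat frequency = 7/3 = 2.3333 Hz.
C is above B, so f_C = 226.5 + 2.3333 = 228.8333 Hz.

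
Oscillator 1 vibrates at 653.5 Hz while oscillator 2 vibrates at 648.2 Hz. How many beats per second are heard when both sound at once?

5.3 Hz

The beat frequency equals the magnitude of the frequency difference.
|653.5 − 648.2| = 5.3 Hz.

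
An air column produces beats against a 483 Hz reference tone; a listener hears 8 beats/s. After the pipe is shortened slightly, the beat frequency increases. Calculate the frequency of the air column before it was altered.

|f − 483| = 8, so the air column was at either 475 Hz or 491 Hz.
A shorter pipe has a higher fundamental; the adjustment raises the air column's frequency.
The beat rate rose, so the adjustment moved the air column further from 483 Hz — it was already above the reference.

491 Hz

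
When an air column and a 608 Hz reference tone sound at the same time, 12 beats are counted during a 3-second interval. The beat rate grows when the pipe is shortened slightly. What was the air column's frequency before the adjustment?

612 Hz

Beat frequency = 12/3 = 4 Hz.
|f − 608| = 4, so the air column was at either 604 Hz or 612 Hz.
A shorter pipe has a higher fundamental; the adjustment raises the air column's frequency.
The beat rate rose, so the adjustment moved the air column further from 608 Hz — it was already above the reference.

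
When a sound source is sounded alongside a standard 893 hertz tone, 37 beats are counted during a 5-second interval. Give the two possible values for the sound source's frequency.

885.6 Hz or 900.4 Hz

Beat frequency = 37/5 = 7.4 Hz.
|f − 893| = 7.4, so f = 893 ± 7.4.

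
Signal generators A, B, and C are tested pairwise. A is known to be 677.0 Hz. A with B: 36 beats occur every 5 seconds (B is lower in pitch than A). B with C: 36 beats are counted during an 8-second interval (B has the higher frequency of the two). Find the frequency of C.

A–B: Beat frequency = 36/5 = 7.2 Hz.
B is below A, so f_B = 677.0 − 7.2 = 669.8 Hz.
B–C: Beat frequency = 36/8 = 4.5 Hz.
C is below B, so f_C = 669.8 − 4.5 = 665.3 Hz.

665.3 Hz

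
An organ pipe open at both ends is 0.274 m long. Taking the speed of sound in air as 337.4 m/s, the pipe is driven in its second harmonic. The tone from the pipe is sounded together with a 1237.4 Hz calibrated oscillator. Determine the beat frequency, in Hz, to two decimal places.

Open pipe: f_n = n·v/(2L) = 2·337.4/(2·0.274) = 1231.3869 Hz.
f_beat = |1231.3869 − 1237.4| = 6.01 Hz.

6.01 Hz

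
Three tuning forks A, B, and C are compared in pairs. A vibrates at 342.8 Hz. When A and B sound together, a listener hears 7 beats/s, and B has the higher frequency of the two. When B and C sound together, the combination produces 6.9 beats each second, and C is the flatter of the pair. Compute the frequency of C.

342.9 Hz

B is above A, so f_B = 342.8 + 7 = 349.8 Hz.
C is below B, so f_C = 349.8 − 6.9 = 342.9 Hz.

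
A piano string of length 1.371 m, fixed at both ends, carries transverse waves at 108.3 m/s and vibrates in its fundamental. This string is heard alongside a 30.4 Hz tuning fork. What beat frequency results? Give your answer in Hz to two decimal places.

For a string fixed at both ends, f_n = n·v/(2L) = 1·108.3/(2·1.371) = 39.4967 Hz.
f_beat = |39.4967 − 30.4| = 9.10 Hz.

9.10 Hz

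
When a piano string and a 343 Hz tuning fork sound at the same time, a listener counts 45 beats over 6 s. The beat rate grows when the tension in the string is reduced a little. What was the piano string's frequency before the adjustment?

Beat frequency = 45/6 = 7.5 Hz.
|f − 343| = 7.5, so the piano string was at either 335.5 Hz or 350.5 Hz.
Lower tension means lower frequency; the adjustment lowers the piano string's frequency.
The beat rate rose, so the adjustment moved the piano string further from 343 Hz — it was already below the reference.

335.5 Hz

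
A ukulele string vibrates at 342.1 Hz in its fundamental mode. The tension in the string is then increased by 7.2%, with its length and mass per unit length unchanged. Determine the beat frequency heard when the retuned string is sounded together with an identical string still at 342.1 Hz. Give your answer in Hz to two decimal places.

12.10 Hz

For a string, f ∝ √T, so the new frequency is 342.1·√1.072 = 354.2016 Hz.
f_beat = |354.2016 − 342.1| = 12.10 Hz.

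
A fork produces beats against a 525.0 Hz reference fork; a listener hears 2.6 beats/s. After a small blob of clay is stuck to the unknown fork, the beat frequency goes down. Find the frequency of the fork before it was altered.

527.6 Hz

|f − 525.0| = 2.6, so the fork was at either 522.4 Hz or 527.6 Hz.
Adding mass to a fork lowers its frequency; the adjustment lowers the fork's frequency.
The beat rate fell, so the adjustment moved the fork toward 525.0 Hz — it must have started above the reference.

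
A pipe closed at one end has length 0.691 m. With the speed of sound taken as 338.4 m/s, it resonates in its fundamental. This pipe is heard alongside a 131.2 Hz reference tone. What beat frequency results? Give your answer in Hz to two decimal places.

8.77 Hz

Closed pipe (odd harmonics): f_n = n·v/(4L) = 1·338.4/(4·0.691) = 122.4313 Hz.
f_beat = |122.4313 − 131.2| = 8.77 Hz.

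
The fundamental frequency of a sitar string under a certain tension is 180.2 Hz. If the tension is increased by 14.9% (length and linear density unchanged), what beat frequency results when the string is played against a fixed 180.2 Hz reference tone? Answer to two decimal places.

For a string, f ∝ √T, so the new frequency is 180.2·√1.149 = 193.1589 Hz.
f_beat = |193.1589 − 180.2| = 12.96 Hz.

12.96 Hz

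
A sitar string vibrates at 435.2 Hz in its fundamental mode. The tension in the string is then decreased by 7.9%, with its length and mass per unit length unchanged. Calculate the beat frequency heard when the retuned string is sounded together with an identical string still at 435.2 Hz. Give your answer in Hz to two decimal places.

For a string, f ∝ √T, so the new frequency is 435.2·√0.921 = 417.6560 Hz.
f_beat = |417.6560 − 435.2| = 17.54 Hz.

17.54 Hz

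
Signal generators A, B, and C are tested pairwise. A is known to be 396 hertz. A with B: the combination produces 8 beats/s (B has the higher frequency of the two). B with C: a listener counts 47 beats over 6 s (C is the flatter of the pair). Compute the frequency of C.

396.1667 Hz

B is above A, so f_B = 396 + 8 = 404 Hz.
B–C: Beat frequency = 47/6 = 7.8333 Hz.
C is below B, so f_C = 404 − 7.8333 = 396.1667 Hz.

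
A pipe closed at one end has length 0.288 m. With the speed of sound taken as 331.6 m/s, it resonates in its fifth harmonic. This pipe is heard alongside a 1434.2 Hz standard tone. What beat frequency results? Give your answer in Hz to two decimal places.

5.04 Hz

Closed pipe (odd harmonics): f_n = n·v/(4L) = 5·331.6/(4·0.288) = 1439.2361 Hz.
f_beat = |1439.2361 − 1434.2| = 5.04 Hz.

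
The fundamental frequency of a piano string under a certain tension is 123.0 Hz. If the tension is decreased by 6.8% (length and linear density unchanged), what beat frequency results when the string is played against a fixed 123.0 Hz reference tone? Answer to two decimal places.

4.26 Hz

For a string, f ∝ √T, so the new frequency is 123.0·√0.932 = 118.7444 Hz.
f_beat = |118.7444 − 123.0| = 4.26 Hz.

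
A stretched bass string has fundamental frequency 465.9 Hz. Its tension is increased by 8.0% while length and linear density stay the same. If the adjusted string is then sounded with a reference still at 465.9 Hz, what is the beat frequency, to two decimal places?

18.28 Hz

For a string, f ∝ √T, so the new frequency is 465.9·√1.080 = 484.1775 Hz.
f_beat = |484.1775 − 465.9| = 18.28 Hz.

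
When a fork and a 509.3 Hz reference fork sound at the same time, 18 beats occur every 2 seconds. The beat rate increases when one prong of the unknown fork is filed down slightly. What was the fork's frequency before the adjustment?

Beat frequency = 18/2 = 9 Hz.
|f − 509.3| = 9, so the fork was at either 500.3 Hz or 518.3 Hz.
Filing a prong removes mass and raises the fork's frequency; the adjustment raises the fork's frequency.
The beat rate rose, so the adjustment moved the fork further from 509.3 Hz — it was already above the reference.

518.3 Hz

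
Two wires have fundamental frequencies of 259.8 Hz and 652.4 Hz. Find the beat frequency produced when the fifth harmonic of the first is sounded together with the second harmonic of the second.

Fifth harmonic of the first: 5·259.8 = 1299.0 Hz.
Second harmonic of the second: 2·652.4 = 1304.8 Hz.
f_beat = |1299.0 − 1304.8| = 5.8 Hz.

5.8 Hz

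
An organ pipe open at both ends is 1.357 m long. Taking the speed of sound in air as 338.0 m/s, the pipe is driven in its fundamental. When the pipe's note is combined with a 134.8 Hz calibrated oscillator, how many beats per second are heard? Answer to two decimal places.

Open pipe: f_n = n·v/(2L) = 1·338.0/(2·1.357) = 124.5394 Hz.
f_beat = |124.5394 − 134.8| = 10.26 Hz.

10.26 Hz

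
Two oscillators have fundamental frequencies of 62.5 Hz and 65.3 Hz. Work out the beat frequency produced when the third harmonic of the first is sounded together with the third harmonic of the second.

8.4 Hz

Third harmonic of the first: 3·62.5 = 187.5 Hz.
Third harmonic of the second: 3·65.3 = 195.9 Hz.
f_beat = |187.5 − 195.9| = 8.4 Hz.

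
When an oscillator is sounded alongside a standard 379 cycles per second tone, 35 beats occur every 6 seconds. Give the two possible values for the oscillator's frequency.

Beat frequency = 35/6 = 5.8333 Hz.
|f − 379| = 5.8333, so f = 379 ± 5.8333.

373.1667 Hz or 384.8333 Hz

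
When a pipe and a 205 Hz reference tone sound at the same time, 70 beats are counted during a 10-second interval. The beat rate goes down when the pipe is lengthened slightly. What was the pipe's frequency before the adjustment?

212 Hz

Beat frequency = 70/10 = 7 Hz.
|f − 205| = 7, so the pipe was at either 198 Hz or 212 Hz.
A longer pipe has a lower fundamental; the adjustment lowers the pipe's frequency.
The beat rate fell, so the adjustment moved the pipe toward 205 Hz — it must have started above the reference.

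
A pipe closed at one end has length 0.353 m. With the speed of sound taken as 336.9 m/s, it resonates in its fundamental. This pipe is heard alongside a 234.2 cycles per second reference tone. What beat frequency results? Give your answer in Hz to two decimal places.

Closed pipe (odd harmonics): f_n = n·v/(4L) = 1·336.9/(4·0.353) = 238.5977 Hz.
f_beat = |238.5977 − 234.2| = 4.40 Hz.

4.40 Hz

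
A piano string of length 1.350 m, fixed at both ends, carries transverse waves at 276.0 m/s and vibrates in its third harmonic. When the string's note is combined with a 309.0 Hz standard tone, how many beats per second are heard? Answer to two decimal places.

2.33 Hz

For a string fixed at both ends, f_n = n·v/(2L) = 3·276.0/(2·1.350) = 306.6667 Hz.
f_beat = |306.6667 − 309.0| = 2.33 Hz.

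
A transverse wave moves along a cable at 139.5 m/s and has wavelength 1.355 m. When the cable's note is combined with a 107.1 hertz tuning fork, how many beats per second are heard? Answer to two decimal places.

4.15 Hz

Source frequency f = v/λ = 139.5/1.355 = 102.9520 Hz.
f_beat = |102.9520 − 107.1| = 4.15 Hz.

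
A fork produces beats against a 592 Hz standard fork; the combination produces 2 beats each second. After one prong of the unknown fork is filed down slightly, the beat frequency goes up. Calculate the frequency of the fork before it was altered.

594 Hz

|f − 592| = 2, so the fork was at either 590 Hz or 594 Hz.
Filing a prong removes mass and raises the fork's frequency; the adjustment raises the fork's frequency.
The beat rate rose, so the adjustment moved the fork further from 592 Hz — it was already above the reference.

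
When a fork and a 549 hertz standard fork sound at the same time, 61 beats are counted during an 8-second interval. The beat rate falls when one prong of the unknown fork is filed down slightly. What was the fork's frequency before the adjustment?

541.375 Hz

Beat frequency = 61/8 = 7.625 Hz.
|f − 549| = 7.625, so the fork was at either 541.375 Hz or 556.625 Hz.
Filing a prong removes mass and raises the fork's frequency; the adjustment raises the fork's frequency.
The beat rate fell, so the adjustment moved the fork toward 549 Hz — it must have started below the reference.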